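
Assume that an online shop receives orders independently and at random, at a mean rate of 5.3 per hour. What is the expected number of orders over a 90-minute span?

E[N] = λt = 5.3 × 1.5 = 7.95 (a 90-minute span = 1.5 hours).

7.95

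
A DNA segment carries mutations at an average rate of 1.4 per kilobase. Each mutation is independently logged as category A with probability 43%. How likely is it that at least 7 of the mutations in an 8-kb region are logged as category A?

Thinning: the mutations that are logged as category A themselves form a Poisson process with rate 0.43 × 1.4 = 0.602 per kilobase.
Over the interval, μ = 0.602 × 8 = 4.816 (an 8-kb region = 8 kilobases).
P(N ≥ 7) = 1 − P(N ≤ 6) ≈ 0.2114.

0.2114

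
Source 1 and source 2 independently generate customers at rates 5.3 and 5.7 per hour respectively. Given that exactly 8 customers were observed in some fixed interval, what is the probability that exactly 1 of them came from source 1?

0.0387

Given the total, each event is independently from source 1 with probability p = λ_1/(λ_1+λ_2) = 5.3/11 ≈ 0.4818.
So K ~ Binomial(8, 5.3/11): P(K = 1) = C(8,1) · (5.3/11)^1 · (5.7/11)^7 ≈ 0.0387.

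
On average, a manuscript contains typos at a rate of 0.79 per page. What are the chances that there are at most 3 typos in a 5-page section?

Over the interval, μ = 0.79 × 5 = 3.95 (a 5-page section = 5 pages).
P(N ≤ 3) = Σ_{j=0}^{3} e^(−μ) μ^j/j! ≈ 0.4433.

0.4433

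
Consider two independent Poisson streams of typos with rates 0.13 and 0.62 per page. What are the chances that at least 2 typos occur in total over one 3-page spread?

0.6575

Independent Poisson processes superpose: combined rate λ = 0.13 + 0.62 = 0.75 per page.
Over the interval, μ = 0.75 × 3 = 2.25 (a 3-page spread = 3 pages).
P(N ≥ 2) = 1 − P(N ≤ 1) ≈ 0.6575.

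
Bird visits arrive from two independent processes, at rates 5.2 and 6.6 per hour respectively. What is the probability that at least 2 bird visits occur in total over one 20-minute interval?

0.9034

Independent Poisson processes superpose: combined rate λ = 5.2 + 6.6 = 11.8 per hour.
Over the interval, μ = 11.8 × 1/3 ≈ 3.93333 (a 20-minute interval = 1/3 hours).
P(N ≥ 2) = 1 − P(N ≤ 1) ≈ 0.9034.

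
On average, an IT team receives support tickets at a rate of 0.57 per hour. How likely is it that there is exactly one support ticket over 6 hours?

0.1119

Over the interval, μ = 0.57 × 6 = 3.42 (6 hours).
P(N = 1) = e^(−μ) μ^1/1! = e^(−3.42) · 3.42^1/1 ≈ 0.1119.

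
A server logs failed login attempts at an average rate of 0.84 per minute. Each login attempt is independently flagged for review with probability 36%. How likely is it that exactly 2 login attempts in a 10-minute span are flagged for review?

Thinning: the login attempts that are flagged for review themselves form a Poisson process with rate 0.36 × 0.84 = 0.3024 per minute.
Over the interval, μ = 0.3024 × 10 = 3.024 (a 10-minute span = 10 minutes).
P(N = 2) = e^(−3.024) · 3.024^2/2! ≈ 0.2222.

0.2222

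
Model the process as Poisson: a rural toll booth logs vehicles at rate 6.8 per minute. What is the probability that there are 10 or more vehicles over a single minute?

With mean μ = 6.8 per minute,
P(N ≥ 10) = 1 − P(N ≤ 9) = 1 − Σ_{j=0}^{9} e^(−μ) μ^j/j! ≈ 0.1498.

0.1498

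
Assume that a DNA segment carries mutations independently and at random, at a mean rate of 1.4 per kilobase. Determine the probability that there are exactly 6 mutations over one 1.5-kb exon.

0.0146

Over the interval, μ = 1.4 × 1.5 = 2.1 (a 1.5-kb exon = 1.5 kilobases).
P(N = 6) = e^(−μ) μ^6/6! = e^(−2.1) · 2.1^6/720 ≈ 0.0146.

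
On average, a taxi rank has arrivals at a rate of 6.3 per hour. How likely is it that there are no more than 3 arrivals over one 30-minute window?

Over the interval, μ = 6.3 × 0.5 = 3.15 (a 30-minute window = 0.5 hours).
P(N ≤ 3) = Σ_{j=0}^{3} e^(−μ) μ^j/j! ≈ 0.6137.

0.6137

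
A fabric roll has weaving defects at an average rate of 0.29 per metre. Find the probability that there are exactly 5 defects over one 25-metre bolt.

0.1185

Over the interval, μ = 0.29 × 25 = 7.25 (a 25-metre bolt = 25 metres).
P(N = 5) = e^(−μ) μ^5/5! = e^(−7.25) · 7.25^5/120 ≈ 0.1185.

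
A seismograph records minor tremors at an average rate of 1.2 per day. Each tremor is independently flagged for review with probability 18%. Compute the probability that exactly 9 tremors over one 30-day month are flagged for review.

Thinning: the tremors that are flagged for review themselves form a Poisson process with rate 0.18 × 1.2 = 0.216 per day.
Over the interval, μ = 0.216 × 30 = 6.48 (a 30-day month = 30 days).
P(N = 9) = e^(−6.48) · 6.48^9/9! ≈ 0.0851.

0.0851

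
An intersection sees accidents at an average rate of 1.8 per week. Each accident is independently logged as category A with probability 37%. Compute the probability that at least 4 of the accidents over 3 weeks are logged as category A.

Thinning: the accidents that are logged as category A themselves form a Poisson process with rate 0.37 × 1.8 = 0.666 per week.
Over the interval, μ = 0.666 × 3 = 1.998 (3 weeks).
P(N ≥ 4) = 1 − P(N ≤ 3) ≈ 0.1425.

0.1425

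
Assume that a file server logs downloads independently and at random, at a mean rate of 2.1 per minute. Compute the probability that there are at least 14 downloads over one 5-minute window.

Over the interval, μ = 2.1 × 5 = 10.5 (a 5-minute window = 5 minutes).
P(N ≥ 14) = 1 − P(N ≤ 13) = 1 − Σ_{j=0}^{13} e^(−μ) μ^j/j! ≈ 0.1747.

0.1747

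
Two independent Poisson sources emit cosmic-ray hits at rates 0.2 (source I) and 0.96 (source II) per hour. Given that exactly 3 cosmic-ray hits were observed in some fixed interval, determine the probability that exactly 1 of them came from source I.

0.3543

Given the total, each event is independently from source I with probability p = λ_I/(λ_I+λ_II) = 0.2/1.16 ≈ 0.1724.
So K ~ Binomial(3, 0.2/1.16): P(K = 1) = C(3,1) · (0.2/1.16)^1 · (0.96/1.16)^2 ≈ 0.3543.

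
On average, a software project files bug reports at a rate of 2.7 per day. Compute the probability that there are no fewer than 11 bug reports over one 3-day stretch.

0.1942

Over the interval, μ = 2.7 × 3 = 8.1 (a 3-day stretch = 3 days).
P(N ≥ 11) = 1 − P(N ≤ 10) = 1 − Σ_{j=0}^{10} e^(−μ) μ^j/j! ≈ 0.1942.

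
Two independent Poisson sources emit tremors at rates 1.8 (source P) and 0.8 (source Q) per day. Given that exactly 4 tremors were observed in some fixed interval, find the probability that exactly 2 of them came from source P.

0.2723

Given the total, each event is independently from source P with probability p = λ_P/(λ_P+λ_Q) = 1.8/2.6 ≈ 0.6923.
So K ~ Binomial(4, 1.8/2.6): P(K = 2) = C(4,2) · (1.8/2.6)^2 · (0.8/2.6)^2 ≈ 0.2723.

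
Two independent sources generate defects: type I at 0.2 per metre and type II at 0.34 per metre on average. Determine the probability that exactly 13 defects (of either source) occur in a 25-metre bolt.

Independent Poisson processes superpose: combined rate λ = 0.2 + 0.34 = 0.54 per metre.
Over the interval, μ = 0.54 × 25 = 13.5 (a 25-metre bolt = 25 metres).
P(N = 13) = e^(−13.5) · 13.5^13/13! ≈ 0.1089.

0.1089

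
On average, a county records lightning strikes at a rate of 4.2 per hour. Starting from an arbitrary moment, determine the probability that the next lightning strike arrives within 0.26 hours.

Inter-arrival times are exponential with rate λ = 4.2 per hour.
P(T ≤ 0.26) = 1 − e^(−λt) = 1 − e^(−4.2 × 0.26) = 1 − e^(−1.092) ≈ 0.6645.

0.6645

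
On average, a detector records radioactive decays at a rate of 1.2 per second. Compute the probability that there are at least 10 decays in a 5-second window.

Over the interval, μ = 1.2 × 5 = 6 (a 5-second window = 5 seconds).
P(N ≥ 10) = 1 − P(N ≤ 9) = 1 − Σ_{j=0}^{9} e^(−μ) μ^j/j! ≈ 0.0839.

0.0839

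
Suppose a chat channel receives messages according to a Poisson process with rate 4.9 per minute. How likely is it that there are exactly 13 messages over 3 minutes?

0.0992

Over the interval, μ = 4.9 × 3 = 14.7 (3 minutes).
P(N = 13) = e^(−μ) μ^13/13! = e^(−14.7) · 14.7^13/6227020800 ≈ 0.0992.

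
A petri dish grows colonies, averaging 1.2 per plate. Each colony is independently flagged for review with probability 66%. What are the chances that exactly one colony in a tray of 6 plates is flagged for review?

0.0410

Thinning: the colonies that are flagged for review themselves form a Poisson process with rate 0.66 × 1.2 = 0.792 per plate.
Over the interval, μ = 0.792 × 6 = 4.752 (a tray of 6 plates = 6 plates).
P(N = 1) = e^(−4.752) · 4.752^1/1! ≈ 0.0410.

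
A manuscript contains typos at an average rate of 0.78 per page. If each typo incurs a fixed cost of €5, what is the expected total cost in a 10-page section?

€39

E[N] = 0.78 × 10 = 7.8 (a 10-page section = 10 pages); E[cost] = 7.8 × €5 = €39.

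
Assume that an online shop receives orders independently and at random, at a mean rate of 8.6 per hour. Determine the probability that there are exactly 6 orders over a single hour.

0.1034

With mean μ = 8.6 per hour,
P(N = 6) = e^(−μ) μ^6/6! = e^(−8.6) · 8.6^6/720 ≈ 0.1034.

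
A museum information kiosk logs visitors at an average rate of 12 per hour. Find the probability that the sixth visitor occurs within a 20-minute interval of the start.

0.2149

Over the interval, μ = 12 × 1/3 = 4 (a 20-minute interval = 1/3 hours).
The sixth arrival falls in the interval iff at least 6 events occur there: P(S_6 ≤ t) = P(N ≥ 6) = 1 − P(N ≤ 5) ≈ 0.2149.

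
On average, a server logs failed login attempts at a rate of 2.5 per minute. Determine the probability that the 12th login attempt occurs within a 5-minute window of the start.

Over the interval, μ = 2.5 × 5 = 12.5 (a 5-minute window = 5 minutes).
The 12th arrival falls in the interval iff at least 12 events occur there: P(S_12 ≤ t) = P(N ≥ 12) = 1 − P(N ≤ 11) ≈ 0.5942.

0.5942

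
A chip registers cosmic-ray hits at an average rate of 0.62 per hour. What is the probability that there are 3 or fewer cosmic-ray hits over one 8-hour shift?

0.2707

Over the interval, μ = 0.62 × 8 = 4.96 (an 8-hour shift = 8 hours).
P(N ≤ 3) = Σ_{j=0}^{3} e^(−μ) μ^j/j! ≈ 0.2707.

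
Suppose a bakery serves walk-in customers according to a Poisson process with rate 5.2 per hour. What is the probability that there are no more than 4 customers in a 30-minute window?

Over the interval, μ = 5.2 × 0.5 = 2.6 (a 30-minute window = 0.5 hours).
P(N ≤ 4) = Σ_{j=0}^{4} e^(−μ) μ^j/j! ≈ 0.8774.

0.8774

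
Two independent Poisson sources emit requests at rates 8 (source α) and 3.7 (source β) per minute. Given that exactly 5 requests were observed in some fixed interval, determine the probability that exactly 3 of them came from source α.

Given the total, each event is independently from source α with probability p = λ_α/(λ_α+λ_β) = 8/11.7 ≈ 0.6838.
So K ~ Binomial(5, 8/11.7): P(K = 3) = C(5,3) · (8/11.7)^3 · (3.7/11.7)^2 ≈ 0.3197.

0.3197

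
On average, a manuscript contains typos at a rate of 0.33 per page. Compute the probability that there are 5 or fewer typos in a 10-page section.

Over the interval, μ = 0.33 × 10 = 3.3 (a 10-page section = 10 pages).
P(N ≤ 5) = Σ_{j=0}^{5} e^(−μ) μ^j/j! ≈ 0.8829.

0.8829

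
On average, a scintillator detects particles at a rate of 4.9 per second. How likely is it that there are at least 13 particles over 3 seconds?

Over the interval, μ = 4.9 × 3 = 14.7 (3 seconds).
P(N ≥ 13) = 1 − P(N ≤ 12) = 1 − Σ_{j=0}^{12} e^(−μ) μ^j/j! ≈ 0.7068.

0.7068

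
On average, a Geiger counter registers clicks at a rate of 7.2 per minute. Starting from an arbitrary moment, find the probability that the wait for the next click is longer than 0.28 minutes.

The wait for the next event is exponential with rate λ = 7.2 per minute.
P(T > 0.28) = e^(−λt) = e^(−7.2 × 0.28) = e^(−2.016) ≈ 0.1332.

0.1332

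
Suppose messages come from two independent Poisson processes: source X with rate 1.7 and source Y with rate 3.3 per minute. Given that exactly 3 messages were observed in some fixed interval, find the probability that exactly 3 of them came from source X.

0.0393

Given the total, each event is independently from source X with probability p = λ_X/(λ_X+λ_Y) = 1.7/5 = 0.3400.
So K ~ Binomial(3, 1.7/5): P(K = 3) = C(3,3) · (1.7/5)^3 · (3.3/5)^0 ≈ 0.0393.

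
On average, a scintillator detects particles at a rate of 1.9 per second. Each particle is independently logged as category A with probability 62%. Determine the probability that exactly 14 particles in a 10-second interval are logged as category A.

0.0870

Thinning: the particles that are logged as category A themselves form a Poisson process with rate 0.62 × 1.9 = 1.178 per second.
Over the interval, μ = 1.178 × 10 = 11.78 (a 10-second interval = 10 seconds).
P(N = 14) = e^(−11.78) · 11.78^14/14! ≈ 0.0870.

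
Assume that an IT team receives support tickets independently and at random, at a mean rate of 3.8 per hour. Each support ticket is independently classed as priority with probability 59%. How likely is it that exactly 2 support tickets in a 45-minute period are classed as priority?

Thinning: the support tickets that are classed as priority themselves form a Poisson process with rate 0.59 × 3.8 = 2.242 per hour.
Over the interval, μ = 2.242 × 0.75 = 1.6815 (a 45-minute period = 0.75 hours).
P(N = 2) = e^(−1.6815) · 1.6815^2/2! ≈ 0.2631.

0.2631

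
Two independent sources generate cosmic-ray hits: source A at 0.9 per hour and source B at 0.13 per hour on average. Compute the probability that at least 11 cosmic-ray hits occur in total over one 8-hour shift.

Independent Poisson processes superpose: combined rate λ = 0.9 + 0.13 = 1.03 per hour.
Over the interval, μ = 1.03 × 8 = 8.24 (an 8-hour shift = 8 hours).
P(N ≥ 11) = 1 − P(N ≤ 10) ≈ 0.2086.

0.2086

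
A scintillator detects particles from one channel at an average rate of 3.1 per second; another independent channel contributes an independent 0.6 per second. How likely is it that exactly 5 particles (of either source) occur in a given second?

0.1429

Independent Poisson processes superpose: combined rate λ = 3.1 + 0.6 = 3.7 per second.
So μ = 3.7.
P(N = 5) = e^(−3.7) · 3.7^5/5! ≈ 0.1429.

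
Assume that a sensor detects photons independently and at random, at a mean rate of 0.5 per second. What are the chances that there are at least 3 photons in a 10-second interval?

0.8753

Over the interval, μ = 0.5 × 10 = 5 (a 10-second interval = 10 seconds).
P(N ≥ 3) = 1 − P(N ≤ 2) = 1 − Σ_{j=0}^{2} e^(−μ) μ^j/j! ≈ 0.8753.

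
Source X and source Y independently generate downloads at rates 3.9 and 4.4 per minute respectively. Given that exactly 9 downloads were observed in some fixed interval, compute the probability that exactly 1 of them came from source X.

Given the total, each event is independently from source X with probability p = λ_X/(λ_X+λ_Y) = 3.9/8.3 ≈ 0.4699.
So K ~ Binomial(9, 3.9/8.3): P(K = 1) = C(9,1) · (3.9/8.3)^1 · (4.4/8.3)^8 ≈ 0.0264.

0.0264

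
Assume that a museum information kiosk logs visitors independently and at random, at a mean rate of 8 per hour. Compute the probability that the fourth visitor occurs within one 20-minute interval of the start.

0.2786

Over the interval, μ = 8 × 1/3 ≈ 2.66667 (a 20-minute interval = 1/3 hours).
The fourth arrival falls in the interval iff at least 4 events occur there: P(S_4 ≤ t) = P(N ≥ 4) = 1 − P(N ≤ 3) ≈ 0.2786.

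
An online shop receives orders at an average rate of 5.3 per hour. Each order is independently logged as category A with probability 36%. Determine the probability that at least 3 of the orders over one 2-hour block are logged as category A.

Thinning: the orders that are logged as category A themselves form a Poisson process with rate 0.36 × 5.3 = 1.908 per hour.
Over the interval, μ = 1.908 × 2 = 3.816 (a 2-hour block = 2 hours).
P(N ≥ 3) = 1 − P(N ≤ 2) ≈ 0.7337.

0.7337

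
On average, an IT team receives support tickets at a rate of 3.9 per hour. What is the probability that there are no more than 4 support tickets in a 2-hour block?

Over the interval, μ = 3.9 × 2 = 7.8 (a 2-hour block = 2 hours).
P(N ≤ 4) = Σ_{j=0}^{4} e^(−μ) μ^j/j! ≈ 0.1117.

0.1117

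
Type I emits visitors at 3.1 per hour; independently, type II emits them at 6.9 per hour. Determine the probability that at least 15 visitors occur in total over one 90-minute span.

0.5343

Independent Poisson processes superpose: combined rate λ = 3.1 + 6.9 = 10 per hour.
Over the interval, μ = 10 × 1.5 = 15 (a 90-minute span = 1.5 hours).
P(N ≥ 15) = 1 − P(N ≤ 14) ≈ 0.5343.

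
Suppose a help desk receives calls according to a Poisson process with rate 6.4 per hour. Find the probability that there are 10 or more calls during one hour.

With mean μ = 6.4 per hour,
P(N ≥ 10) = 1 − P(N ≤ 9) = 1 − Σ_{j=0}^{9} e^(−μ) μ^j/j! ≈ 0.1142.

0.1142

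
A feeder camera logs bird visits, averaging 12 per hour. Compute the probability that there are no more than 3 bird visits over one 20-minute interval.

Over the interval, μ = 12 × 1/3 = 4 (a 20-minute interval = 1/3 hours).
P(N ≤ 3) = Σ_{j=0}^{3} e^(−μ) μ^j/j! ≈ 0.4335.

0.4335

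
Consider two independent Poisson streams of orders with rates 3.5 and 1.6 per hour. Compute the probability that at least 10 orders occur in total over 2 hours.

Independent Poisson processes superpose: combined rate λ = 3.5 + 1.6 = 5.1 per hour.
Over the interval, μ = 5.1 × 2 = 10.2 (2 hours).
P(N ≥ 10) = 1 − P(N ≤ 9) ≈ 0.5668.

0.5668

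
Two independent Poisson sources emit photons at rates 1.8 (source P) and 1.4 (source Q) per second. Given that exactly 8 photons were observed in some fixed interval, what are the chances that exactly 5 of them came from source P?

0.2641

Given the total, each event is independently from source P with probability p = λ_P/(λ_P+λ_Q) = 1.8/3.2 = 0.5625.
So K ~ Binomial(8, 1.8/3.2): P(K = 5) = C(8,5) · (1.8/3.2)^5 · (1.4/3.2)^3 ≈ 0.2641.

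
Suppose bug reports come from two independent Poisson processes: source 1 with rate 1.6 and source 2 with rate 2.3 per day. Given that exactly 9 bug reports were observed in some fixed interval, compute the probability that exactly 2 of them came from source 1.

Given the total, each event is independently from source 1 with probability p = λ_1/(λ_1+λ_2) = 1.6/3.9 ≈ 0.4103.
So K ~ Binomial(9, 1.6/3.9): P(K = 2) = C(9,2) · (1.6/3.9)^2 · (2.3/3.9)^7 ≈ 0.1503.

0.1503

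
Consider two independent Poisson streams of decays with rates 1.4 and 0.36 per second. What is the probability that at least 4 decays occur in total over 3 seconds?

0.7721

Independent Poisson processes superpose: combined rate λ = 1.4 + 0.36 = 1.76 per second.
Over the interval, μ = 1.76 × 3 = 5.28 (3 seconds).
P(N ≥ 4) = 1 − P(N ≤ 3) ≈ 0.7721.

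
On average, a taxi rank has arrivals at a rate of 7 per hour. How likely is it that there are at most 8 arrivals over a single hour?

0.7291

With mean μ = 7 per hour,
P(N ≤ 8) = Σ_{j=0}^{8} e^(−μ) μ^j/j! ≈ 0.7291.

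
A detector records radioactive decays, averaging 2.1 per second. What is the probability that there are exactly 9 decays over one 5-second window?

0.1177

Over the interval, μ = 2.1 × 5 = 10.5 (a 5-second window = 5 seconds).
P(N = 9) = e^(−μ) μ^9/9! = e^(−10.5) · 10.5^9/362880 ≈ 0.1177.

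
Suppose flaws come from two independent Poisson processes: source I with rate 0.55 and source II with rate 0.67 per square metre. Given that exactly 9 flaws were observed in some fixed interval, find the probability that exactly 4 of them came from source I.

0.2600

Given the total, each event is independently from source I with probability p = λ_I/(λ_I+λ_II) = 0.55/1.22 ≈ 0.4508.
So K ~ Binomial(9, 0.55/1.22): P(K = 4) = C(9,4) · (0.55/1.22)^4 · (0.67/1.22)^5 ≈ 0.2600.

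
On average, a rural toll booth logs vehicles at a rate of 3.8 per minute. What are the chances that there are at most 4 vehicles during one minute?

With mean μ = 3.8 per minute,
P(N ≤ 4) = Σ_{j=0}^{4} e^(−μ) μ^j/j! ≈ 0.6678.

0.6678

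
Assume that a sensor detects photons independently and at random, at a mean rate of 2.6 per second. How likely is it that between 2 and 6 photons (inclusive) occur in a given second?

With mean μ = 2.6 per second,
P(2 ≤ N ≤ 6) = Σ_{j=2}^{6} e^(−2.6) · 2.6^j/j! ≈ 0.7154.

0.7154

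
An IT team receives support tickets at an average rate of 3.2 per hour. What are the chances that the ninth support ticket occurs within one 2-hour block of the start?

0.1967

Over the interval, μ = 3.2 × 2 = 6.4 (a 2-hour block = 2 hours).
The ninth arrival falls in the interval iff at least 9 events occur there: P(S_9 ≤ t) = P(N ≥ 9) = 1 − P(N ≤ 8) ≈ 0.1967.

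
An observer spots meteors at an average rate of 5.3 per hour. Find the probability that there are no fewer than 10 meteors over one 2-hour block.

0.6146

Over the interval, μ = 5.3 × 2 = 10.6 (a 2-hour block = 2 hours).
P(N ≥ 10) = 1 − P(N ≤ 9) = 1 − Σ_{j=0}^{9} e^(−μ) μ^j/j! ≈ 0.6146.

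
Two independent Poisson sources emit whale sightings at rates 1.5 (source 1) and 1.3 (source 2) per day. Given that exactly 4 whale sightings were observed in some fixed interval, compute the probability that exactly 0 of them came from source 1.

Given the total, each event is independently from source 1 with probability p = λ_1/(λ_1+λ_2) = 1.5/2.8 ≈ 0.5357.
So K ~ Binomial(4, 1.5/2.8): P(K = 0) = C(4,0) · (1.5/2.8)^0 · (1.3/2.8)^4 ≈ 0.0465.

0.0465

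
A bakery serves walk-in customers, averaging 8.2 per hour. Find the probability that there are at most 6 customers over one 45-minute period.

0.5822

Over the interval, μ = 8.2 × 0.75 = 6.15 (a 45-minute period = 0.75 hours).
P(N ≤ 6) = Σ_{j=0}^{6} e^(−μ) μ^j/j! ≈ 0.5822.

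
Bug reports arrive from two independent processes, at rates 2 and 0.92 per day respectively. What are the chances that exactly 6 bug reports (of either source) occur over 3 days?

0.0985

Independent Poisson processes superpose: combined rate λ = 2 + 0.92 = 2.92 per day.
Over the interval, μ = 2.92 × 3 = 8.76 (3 days).
P(N = 6) = e^(−8.76) · 8.76^6/6! ≈ 0.0985.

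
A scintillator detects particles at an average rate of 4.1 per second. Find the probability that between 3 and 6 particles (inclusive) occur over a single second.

With mean μ = 4.1 per second,
P(3 ≤ N ≤ 6) = Σ_{j=3}^{6} e^(−4.1) · 4.1^j/j! ≈ 0.6548.

0.6548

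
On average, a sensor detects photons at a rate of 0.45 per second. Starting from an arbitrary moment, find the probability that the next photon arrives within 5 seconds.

0.8946

Inter-arrival times are exponential with rate λ = 0.45 per second.
P(T ≤ 5) = 1 − e^(−λt) = 1 − e^(−0.45 × 5) = 1 − e^(−2.25) ≈ 0.8946.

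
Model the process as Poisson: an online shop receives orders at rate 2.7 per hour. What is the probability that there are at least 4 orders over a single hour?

0.2859

With mean μ = 2.7 per hour,
P(N ≥ 4) = 1 − P(N ≤ 3) = 1 − Σ_{j=0}^{3} e^(−μ) μ^j/j! ≈ 0.2859.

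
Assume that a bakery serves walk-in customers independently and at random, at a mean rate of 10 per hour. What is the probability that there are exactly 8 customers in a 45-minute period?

0.1373

Over the interval, μ = 10 × 0.75 = 7.5 (a 45-minute period = 0.75 hours).
P(N = 8) = e^(−μ) μ^8/8! = e^(−7.5) · 7.5^8/40320 ≈ 0.1373.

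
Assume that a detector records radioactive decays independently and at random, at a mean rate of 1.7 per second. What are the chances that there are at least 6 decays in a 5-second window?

Over the interval, μ = 1.7 × 5 = 8.5 (a 5-second window = 5 seconds).
P(N ≥ 6) = 1 − P(N ≤ 5) = 1 − Σ_{j=0}^{5} e^(−μ) μ^j/j! ≈ 0.8504.

0.8504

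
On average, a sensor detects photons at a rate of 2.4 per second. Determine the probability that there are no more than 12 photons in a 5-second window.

0.5760

Over the interval, μ = 2.4 × 5 = 12 (a 5-second window = 5 seconds).
P(N ≤ 12) = Σ_{j=0}^{12} e^(−μ) μ^j/j! ≈ 0.5760.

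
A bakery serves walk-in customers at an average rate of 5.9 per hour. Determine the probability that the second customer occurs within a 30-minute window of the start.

Over the interval, μ = 5.9 × 0.5 = 2.95 (a 30-minute window = 0.5 hours).
The second arrival falls in the interval iff at least 2 events occur there: P(S_2 ≤ t) = P(N ≥ 2) = 1 − P(N ≤ 1) ≈ 0.7933.

0.7933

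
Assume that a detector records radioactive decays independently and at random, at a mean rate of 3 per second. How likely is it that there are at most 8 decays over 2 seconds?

0.8472

Over the interval, μ = 3 × 2 = 6 (2 seconds).
P(N ≤ 8) = Σ_{j=0}^{8} e^(−μ) μ^j/j! ≈ 0.8472.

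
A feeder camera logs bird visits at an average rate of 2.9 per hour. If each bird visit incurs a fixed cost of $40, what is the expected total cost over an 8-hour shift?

E[N] = 2.9 × 8 = 23.2 (an 8-hour shift = 8 hours); E[cost] = 23.2 × $40 = $928.

$928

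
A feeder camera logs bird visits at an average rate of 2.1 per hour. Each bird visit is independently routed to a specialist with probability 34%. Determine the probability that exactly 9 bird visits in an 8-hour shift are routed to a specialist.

0.0590

Thinning: the bird visits that are routed to a specialist themselves form a Poisson process with rate 0.34 × 2.1 = 0.714 per hour.
Over the interval, μ = 0.714 × 8 = 5.712 (an 8-hour shift = 8 hours).
P(N = 9) = e^(−5.712) · 5.712^9/9! ≈ 0.0590.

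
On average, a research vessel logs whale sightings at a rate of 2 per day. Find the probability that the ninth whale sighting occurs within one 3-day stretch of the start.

Over the interval, μ = 2 × 3 = 6 (a 3-day stretch = 3 days).
The ninth arrival falls in the interval iff at least 9 events occur there: P(S_9 ≤ t) = P(N ≥ 9) = 1 − P(N ≤ 8) ≈ 0.1528.

0.1528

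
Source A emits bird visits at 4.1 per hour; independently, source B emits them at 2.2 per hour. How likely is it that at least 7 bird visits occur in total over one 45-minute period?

Independent Poisson processes superpose: combined rate λ = 4.1 + 2.2 = 6.3 per hour.
Over the interval, μ = 6.3 × 0.75 = 4.725 (a 45-minute period = 0.75 hours).
P(N ≥ 7) = 1 − P(N ≤ 6) ≈ 0.1988.

0.1988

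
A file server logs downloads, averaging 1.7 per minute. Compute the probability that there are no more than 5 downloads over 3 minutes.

0.5984

Over the interval, μ = 1.7 × 3 = 5.1 (3 minutes).
P(N ≤ 5) = Σ_{j=0}^{5} e^(−μ) μ^j/j! ≈ 0.5984.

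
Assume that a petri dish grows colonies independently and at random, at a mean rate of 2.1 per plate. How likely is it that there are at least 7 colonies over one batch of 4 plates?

0.7330

Over the interval, μ = 2.1 × 4 = 8.4 (a batch of 4 plates = 4 plates).
P(N ≥ 7) = 1 − P(N ≤ 6) = 1 − Σ_{j=0}^{6} e^(−μ) μ^j/j! ≈ 0.7330.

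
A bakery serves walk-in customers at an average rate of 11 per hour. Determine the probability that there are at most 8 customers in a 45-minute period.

Over the interval, μ = 11 × 0.75 = 8.25 (a 45-minute period = 0.75 hours).
P(N ≤ 8) = Σ_{j=0}^{8} e^(−μ) μ^j/j! ≈ 0.5577.

0.5577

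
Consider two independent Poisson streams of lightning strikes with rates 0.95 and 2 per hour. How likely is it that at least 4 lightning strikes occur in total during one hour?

0.3416

Independent Poisson processes superpose: combined rate λ = 0.95 + 2 = 2.95 per hour.
So μ = 2.95.
P(N ≥ 4) = 1 − P(N ≤ 3) ≈ 0.3416.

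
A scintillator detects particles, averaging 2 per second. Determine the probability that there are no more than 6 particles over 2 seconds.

0.8893

Over the interval, μ = 2 × 2 = 4 (2 seconds).
P(N ≤ 6) = Σ_{j=0}^{6} e^(−μ) μ^j/j! ≈ 0.8893.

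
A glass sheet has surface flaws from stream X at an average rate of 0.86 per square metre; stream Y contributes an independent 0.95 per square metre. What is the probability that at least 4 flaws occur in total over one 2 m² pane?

Independent Poisson processes superpose: combined rate λ = 0.86 + 0.95 = 1.81 per square metre.
Over the interval, μ = 1.81 × 2 = 3.62 (a 2 m² pane = 2 square metres).
P(N ≥ 4) = 1 − P(N ≤ 3) ≈ 0.4890.

0.4890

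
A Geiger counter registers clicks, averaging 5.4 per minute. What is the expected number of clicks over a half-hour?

E[N] = λt = 5.4 × 30 = 162 (a half-hour = 30 minutes).

162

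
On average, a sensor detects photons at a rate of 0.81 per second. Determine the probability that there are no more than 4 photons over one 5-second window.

0.6191

Over the interval, μ = 0.81 × 5 = 4.05 (a 5-second window = 5 seconds).
P(N ≤ 4) = Σ_{j=0}^{4} e^(−μ) μ^j/j! ≈ 0.6191.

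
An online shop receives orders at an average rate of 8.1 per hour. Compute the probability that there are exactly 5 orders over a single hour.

0.0882

With mean μ = 8.1 per hour,
P(N = 5) = e^(−μ) μ^5/5! = e^(−8.1) · 8.1^5/120 ≈ 0.0882.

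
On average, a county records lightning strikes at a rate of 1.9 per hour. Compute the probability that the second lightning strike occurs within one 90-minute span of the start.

0.7773

Over the interval, μ = 1.9 × 1.5 = 2.85 (a 90-minute span = 1.5 hours).
The second arrival falls in the interval iff at least 2 events occur there: P(S_2 ≤ t) = P(N ≥ 2) = 1 − P(N ≤ 1) ≈ 0.7773.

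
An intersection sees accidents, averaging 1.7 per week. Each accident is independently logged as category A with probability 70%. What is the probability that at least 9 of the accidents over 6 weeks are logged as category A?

0.2893

Thinning: the accidents that are logged as category A themselves form a Poisson process with rate 0.7 × 1.7 = 1.19 per week.
Over the interval, μ = 1.19 × 6 = 7.14 (6 weeks).
P(N ≥ 9) = 1 − P(N ≤ 8) ≈ 0.2893.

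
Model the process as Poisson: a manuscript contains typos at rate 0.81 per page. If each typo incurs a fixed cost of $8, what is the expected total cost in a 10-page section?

E[N] = 0.81 × 10 = 8.1 (a 10-page section = 10 pages); E[cost] = 8.1 × $8 = $64.8.

$64.8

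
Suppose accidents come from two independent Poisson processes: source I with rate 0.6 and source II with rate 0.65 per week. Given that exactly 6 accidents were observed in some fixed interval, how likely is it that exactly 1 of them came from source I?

0.1095

Given the total, each event is independently from source I with probability p = λ_I/(λ_I+λ_II) = 0.6/1.25 = 0.4800.
So K ~ Binomial(6, 0.6/1.25): P(K = 1) = C(6,1) · (0.6/1.25)^1 · (0.65/1.25)^5 ≈ 0.1095.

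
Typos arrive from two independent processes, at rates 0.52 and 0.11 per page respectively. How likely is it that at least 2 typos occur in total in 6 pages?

0.8909

Independent Poisson processes superpose: combined rate λ = 0.52 + 0.11 = 0.63 per page.
Over the interval, μ = 0.63 × 6 = 3.78 (6 pages).
P(N ≥ 2) = 1 − P(N ≤ 1) ≈ 0.8909.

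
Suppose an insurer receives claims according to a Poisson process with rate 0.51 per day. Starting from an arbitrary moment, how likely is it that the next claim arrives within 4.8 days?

0.9135

Inter-arrival times are exponential with rate λ = 0.51 per day.
P(T ≤ 4.8) = 1 − e^(−λt) = 1 − e^(−0.51 × 4.8) = 1 − e^(−2.448) ≈ 0.9135.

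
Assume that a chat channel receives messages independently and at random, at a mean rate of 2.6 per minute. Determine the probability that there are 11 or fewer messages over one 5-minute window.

0.3532

Over the interval, μ = 2.6 × 5 = 13 (a 5-minute window = 5 minutes).
P(N ≤ 11) = Σ_{j=0}^{11} e^(−μ) μ^j/j! ≈ 0.3532.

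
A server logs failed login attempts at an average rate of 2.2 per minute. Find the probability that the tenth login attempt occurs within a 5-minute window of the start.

Over the interval, μ = 2.2 × 5 = 11 (a 5-minute window = 5 minutes).
The tenth arrival falls in the interval iff at least 10 events occur there: P(S_10 ≤ t) = P(N ≥ 10) = 1 − P(N ≤ 9) ≈ 0.6595.

0.6595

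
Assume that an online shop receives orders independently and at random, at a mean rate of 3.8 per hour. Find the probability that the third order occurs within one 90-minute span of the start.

0.9232

Over the interval, μ = 3.8 × 1.5 = 5.7 (a 90-minute span = 1.5 hours).
The third arrival falls in the interval iff at least 3 events occur there: P(S_3 ≤ t) = P(N ≥ 3) = 1 − P(N ≤ 2) ≈ 0.9232.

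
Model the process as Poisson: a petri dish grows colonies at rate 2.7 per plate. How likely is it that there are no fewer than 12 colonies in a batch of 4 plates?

Over the interval, μ = 2.7 × 4 = 10.8 (a batch of 4 plates = 4 plates).
P(N ≥ 12) = 1 − P(N ≤ 11) = 1 − Σ_{j=0}^{11} e^(−μ) μ^j/j! ≈ 0.3969.

0.3969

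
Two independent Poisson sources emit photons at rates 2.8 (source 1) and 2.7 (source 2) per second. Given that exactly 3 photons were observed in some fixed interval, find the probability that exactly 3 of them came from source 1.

0.1319

Given the total, each event is independently from source 1 with probability p = λ_1/(λ_1+λ_2) = 2.8/5.5 ≈ 0.5091.
So K ~ Binomial(3, 2.8/5.5): P(K = 3) = C(3,3) · (2.8/5.5)^3 · (2.7/5.5)^0 ≈ 0.1319.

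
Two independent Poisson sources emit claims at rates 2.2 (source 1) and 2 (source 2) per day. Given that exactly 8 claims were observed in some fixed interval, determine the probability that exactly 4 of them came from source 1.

0.2710

Given the total, each event is independently from source 1 with probability p = λ_1/(λ_1+λ_2) = 2.2/4.2 ≈ 0.5238.
So K ~ Binomial(8, 2.2/4.2): P(K = 4) = C(8,4) · (2.2/4.2)^4 · (2/4.2)^4 ≈ 0.2710.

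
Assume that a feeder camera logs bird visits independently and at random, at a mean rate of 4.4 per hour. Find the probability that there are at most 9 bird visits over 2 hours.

0.6137

Over the interval, μ = 4.4 × 2 = 8.8 (2 hours).
P(N ≤ 9) = Σ_{j=0}^{9} e^(−μ) μ^j/j! ≈ 0.6137.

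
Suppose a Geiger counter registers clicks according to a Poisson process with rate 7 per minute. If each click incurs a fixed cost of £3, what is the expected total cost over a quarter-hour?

£315

E[N] = 7 × 15 = 105 (a quarter-hour = 15 minutes); E[cost] = 105 × £3 = £315.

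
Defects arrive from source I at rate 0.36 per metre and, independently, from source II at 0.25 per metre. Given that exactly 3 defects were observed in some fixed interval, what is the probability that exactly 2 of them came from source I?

0.4282

Given the total, each event is independently from source I with probability p = λ_I/(λ_I+λ_II) = 0.36/0.61 ≈ 0.5902.
So K ~ Binomial(3, 0.36/0.61): P(K = 2) = C(3,2) · (0.36/0.61)^2 · (0.25/0.61)^1 ≈ 0.4282.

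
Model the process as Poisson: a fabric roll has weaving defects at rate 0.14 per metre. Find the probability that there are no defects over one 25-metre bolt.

0.0302

Over the interval, μ = 0.14 × 25 = 3.5 (a 25-metre bolt = 25 metres).
P(N = 0) = e^(−μ) μ^0/0! = e^(−3.5) · 3.5^0/1 ≈ 0.0302.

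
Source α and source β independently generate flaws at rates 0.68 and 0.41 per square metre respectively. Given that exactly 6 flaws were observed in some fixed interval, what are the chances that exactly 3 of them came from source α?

0.2584

Given the total, each event is independently from source α with probability p = λ_α/(λ_α+λ_β) = 0.68/1.09 ≈ 0.6239.
So K ~ Binomial(6, 0.68/1.09): P(K = 3) = C(6,3) · (0.68/1.09)^3 · (0.41/1.09)^3 ≈ 0.2584.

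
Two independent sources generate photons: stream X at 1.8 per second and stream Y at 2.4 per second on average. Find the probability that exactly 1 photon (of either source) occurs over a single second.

Independent Poisson processes superpose: combined rate λ = 1.8 + 2.4 = 4.2 per second.
So μ = 4.2.
P(N = 1) = e^(−4.2) · 4.2^1/1! ≈ 0.0630.

0.0630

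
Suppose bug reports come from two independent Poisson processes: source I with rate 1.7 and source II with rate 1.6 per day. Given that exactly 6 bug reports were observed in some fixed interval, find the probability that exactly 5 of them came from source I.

Given the total, each event is independently from source I with probability p = λ_I/(λ_I+λ_II) = 1.7/3.3 ≈ 0.5152.
So K ~ Binomial(6, 1.7/3.3): P(K = 5) = C(6,5) · (1.7/3.3)^5 · (1.6/3.3)^1 ≈ 0.1055.

0.1055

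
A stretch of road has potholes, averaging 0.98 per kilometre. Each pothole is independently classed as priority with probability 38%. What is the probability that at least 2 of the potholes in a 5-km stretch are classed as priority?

0.5554

Thinning: the potholes that are classed as priority themselves form a Poisson process with rate 0.38 × 0.98 = 0.3724 per kilometre.
Over the interval, μ = 0.3724 × 5 = 1.862 (a 5-km stretch = 5 kilometres).
P(N ≥ 2) = 1 − P(N ≤ 1) ≈ 0.5554.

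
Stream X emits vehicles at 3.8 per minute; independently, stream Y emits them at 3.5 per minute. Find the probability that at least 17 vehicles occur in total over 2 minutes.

0.2980

Independent Poisson processes superpose: combined rate λ = 3.8 + 3.5 = 7.3 per minute.
Over the interval, μ = 7.3 × 2 = 14.6 (2 minutes).
P(N ≥ 17) = 1 − P(N ≤ 16) ≈ 0.2980.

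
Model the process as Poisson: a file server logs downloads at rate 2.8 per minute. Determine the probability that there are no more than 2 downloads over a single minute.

With mean μ = 2.8 per minute,
P(N ≤ 2) = Σ_{j=0}^{2} e^(−μ) μ^j/j! ≈ 0.4695.

0.4695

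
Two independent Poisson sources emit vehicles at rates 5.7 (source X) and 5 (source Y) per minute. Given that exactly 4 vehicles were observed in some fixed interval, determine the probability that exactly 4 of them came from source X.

Given the total, each event is independently from source X with probability p = λ_X/(λ_X+λ_Y) = 5.7/10.7 ≈ 0.5327.
So K ~ Binomial(4, 5.7/10.7): P(K = 4) = C(4,4) · (5.7/10.7)^4 · (5/10.7)^0 ≈ 0.0805.

0.0805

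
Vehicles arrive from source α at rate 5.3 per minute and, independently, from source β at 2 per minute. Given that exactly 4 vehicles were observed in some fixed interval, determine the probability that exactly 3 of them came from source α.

0.4194

Given the total, each event is independently from source α with probability p = λ_α/(λ_α+λ_β) = 5.3/7.3 ≈ 0.7260.
So K ~ Binomial(4, 5.3/7.3): P(K = 3) = C(4,3) · (5.3/7.3)^3 · (2/7.3)^1 ≈ 0.4194.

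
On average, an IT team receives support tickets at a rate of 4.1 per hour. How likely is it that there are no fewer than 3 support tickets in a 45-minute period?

0.5934

Over the interval, μ = 4.1 × 0.75 = 3.075 (a 45-minute period = 0.75 hours).
P(N ≥ 3) = 1 − P(N ≤ 2) = 1 − Σ_{j=0}^{2} e^(−μ) μ^j/j! ≈ 0.5934.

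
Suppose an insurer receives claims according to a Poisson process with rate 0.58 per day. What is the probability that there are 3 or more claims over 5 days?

0.5540

Over the interval, μ = 0.58 × 5 = 2.9 (5 days).
P(N ≥ 3) = 1 − P(N ≤ 2) = 1 − Σ_{j=0}^{2} e^(−μ) μ^j/j! ≈ 0.5540.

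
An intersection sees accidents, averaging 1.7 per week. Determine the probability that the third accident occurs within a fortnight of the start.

0.6603

Over the interval, μ = 1.7 × 2 = 3.4 (a fortnight = 2 weeks).
The third arrival falls in the interval iff at least 3 events occur there: P(S_3 ≤ t) = P(N ≥ 3) = 1 − P(N ≤ 2) ≈ 0.6603.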